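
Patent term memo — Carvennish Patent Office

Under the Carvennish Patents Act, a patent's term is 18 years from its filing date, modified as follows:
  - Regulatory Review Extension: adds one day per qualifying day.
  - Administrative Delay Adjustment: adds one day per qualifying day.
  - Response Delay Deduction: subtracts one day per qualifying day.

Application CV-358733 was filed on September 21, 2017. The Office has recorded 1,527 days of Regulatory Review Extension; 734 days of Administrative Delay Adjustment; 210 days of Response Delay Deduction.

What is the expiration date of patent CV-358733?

2041-05-03

Base term: filing date + 18 years → 21 September 2035.
Regulatory Review Extension: +1527 days → 26 November 2039.
Administrative Delay Adjustment: +734 days → 29 November 2041.
Response Delay Deduction: −210 days → 3 May 2041.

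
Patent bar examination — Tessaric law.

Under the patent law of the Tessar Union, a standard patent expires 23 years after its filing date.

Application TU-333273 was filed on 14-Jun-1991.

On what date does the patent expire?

2014-06-14

Filing date + 23 years → 14 June 2014.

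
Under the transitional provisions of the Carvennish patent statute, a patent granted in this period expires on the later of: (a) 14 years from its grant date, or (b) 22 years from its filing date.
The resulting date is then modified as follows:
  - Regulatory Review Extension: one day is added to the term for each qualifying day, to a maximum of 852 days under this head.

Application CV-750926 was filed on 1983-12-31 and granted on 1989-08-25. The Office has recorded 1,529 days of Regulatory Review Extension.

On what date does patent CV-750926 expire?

May 1, 2008

(a) grant + 14 years → 25 August 2003.
(b) filing + 22 years → 31 December 2005.
Later of the two: 31 December 2005.
Regulatory Review Extension: 1529 days claimed exceeds the 852-day cap, so +852 days → 1 May 2008.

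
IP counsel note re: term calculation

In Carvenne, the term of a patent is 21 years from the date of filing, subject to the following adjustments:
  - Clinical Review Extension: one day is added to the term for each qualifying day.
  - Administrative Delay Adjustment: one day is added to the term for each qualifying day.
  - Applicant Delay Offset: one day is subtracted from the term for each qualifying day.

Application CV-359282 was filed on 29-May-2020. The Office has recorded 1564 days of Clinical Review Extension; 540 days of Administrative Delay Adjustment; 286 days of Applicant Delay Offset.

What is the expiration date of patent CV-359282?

Base term: filing date + 21 years → 29 May 2041.
Clinical Review Extension: +1564 days → 9 September 2045.
Administrative Delay Adjustment: +540 days → 3 March 2047.
Applicant Delay Offset: −286 days → 21 May 2046.

May 21, 2046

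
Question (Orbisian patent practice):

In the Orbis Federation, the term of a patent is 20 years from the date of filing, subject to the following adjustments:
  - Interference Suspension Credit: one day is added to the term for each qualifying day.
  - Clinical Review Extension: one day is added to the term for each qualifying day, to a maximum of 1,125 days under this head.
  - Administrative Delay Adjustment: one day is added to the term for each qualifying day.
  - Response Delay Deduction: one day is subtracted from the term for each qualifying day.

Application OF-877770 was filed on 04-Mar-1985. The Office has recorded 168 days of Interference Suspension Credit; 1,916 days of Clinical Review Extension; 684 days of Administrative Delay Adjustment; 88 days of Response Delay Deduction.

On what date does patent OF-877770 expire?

May 6, 2010

Base term: filing date + 20 years → 4 March 2005.
Interference Suspension Credit: +168 days → 19 August 2005.
Clinical Review Extension: 1916 days claimed exceeds the 1125-day cap, so +1125 days → 17 September 2008.
Administrative Delay Adjustment: +684 days → 2 August 2010.
Response Delay Deduction: −88 days → 6 May 2010.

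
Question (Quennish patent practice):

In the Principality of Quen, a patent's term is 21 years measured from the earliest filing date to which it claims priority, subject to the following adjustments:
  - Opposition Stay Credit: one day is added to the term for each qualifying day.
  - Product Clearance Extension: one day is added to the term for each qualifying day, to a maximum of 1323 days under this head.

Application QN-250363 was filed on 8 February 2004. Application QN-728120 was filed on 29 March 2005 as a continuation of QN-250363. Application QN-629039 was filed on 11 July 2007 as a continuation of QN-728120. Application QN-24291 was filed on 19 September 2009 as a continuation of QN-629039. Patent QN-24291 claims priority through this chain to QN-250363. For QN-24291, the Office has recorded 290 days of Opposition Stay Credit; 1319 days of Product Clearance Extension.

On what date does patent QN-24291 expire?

Earliest priority filing: 8 February 2004.
Base term: 8 February 2004 + 21 years → 8 February 2025.
Opposition Stay Credit: +290 days → 25 November 2025.
Product Clearance Extension: 1319 days (within the 1323-day cap) → +1319 days → 6 July 2029.

July 6, 2029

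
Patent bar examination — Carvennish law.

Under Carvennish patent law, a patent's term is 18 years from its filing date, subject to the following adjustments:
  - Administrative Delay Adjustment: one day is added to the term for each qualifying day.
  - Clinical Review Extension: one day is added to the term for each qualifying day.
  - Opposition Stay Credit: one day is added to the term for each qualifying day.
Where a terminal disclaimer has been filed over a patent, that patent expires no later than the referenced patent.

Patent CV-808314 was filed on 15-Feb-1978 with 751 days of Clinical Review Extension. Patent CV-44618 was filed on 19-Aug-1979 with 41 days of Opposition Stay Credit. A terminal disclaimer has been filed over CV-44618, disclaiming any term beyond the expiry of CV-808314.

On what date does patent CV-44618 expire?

Natural term of CV-44618:
  Base: filing + 18 years → 19 August 1997.
  Opposition Stay Credit: +41 days → 29 September 1997.
Expiry of referenced patent CV-808314:
  Base: filing + 18 years → 15 February 1996.
  Clinical Review Extension: +751 days → 7 March 1998.
Terminal disclaimer: CV-44618 expires on the earlier of 29 September 1997 and 7 March 1998.

1997-09-29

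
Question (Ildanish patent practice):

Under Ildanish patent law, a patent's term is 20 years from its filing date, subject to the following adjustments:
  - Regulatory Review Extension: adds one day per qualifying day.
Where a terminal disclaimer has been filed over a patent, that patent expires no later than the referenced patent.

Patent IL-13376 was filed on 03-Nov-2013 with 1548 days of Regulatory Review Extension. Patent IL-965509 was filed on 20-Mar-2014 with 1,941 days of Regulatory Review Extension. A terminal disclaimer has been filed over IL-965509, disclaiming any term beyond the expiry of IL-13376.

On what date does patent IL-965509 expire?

January 29, 2038

Natural term of IL-965509:
  Base: filing + 20 years → 20 March 2034.
  Regulatory Review Extension: +1941 days → 13 July 2039.
Expiry of referenced patent IL-13376:
  Base: filing + 20 years → 3 November 2033.
  Regulatory Review Extension: +1548 days → 29 January 2038.
Terminal disclaimer: IL-965509 expires on the earlier of 13 July 2039 and 29 January 2038.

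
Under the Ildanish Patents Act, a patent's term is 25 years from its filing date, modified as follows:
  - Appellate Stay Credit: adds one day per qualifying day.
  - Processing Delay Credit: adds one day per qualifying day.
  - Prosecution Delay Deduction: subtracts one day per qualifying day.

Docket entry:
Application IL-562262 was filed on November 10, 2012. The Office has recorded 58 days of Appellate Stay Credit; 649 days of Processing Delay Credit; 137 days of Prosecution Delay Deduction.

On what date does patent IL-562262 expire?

2039-06-03

Base term: filing date + 25 years → 10 November 2037.
Appellate Stay Credit: +58 days → 7 January 2038.
Processing Delay Credit: +649 days → 18 October 2039.
Prosecution Delay Deduction: −137 days → 3 June 2039.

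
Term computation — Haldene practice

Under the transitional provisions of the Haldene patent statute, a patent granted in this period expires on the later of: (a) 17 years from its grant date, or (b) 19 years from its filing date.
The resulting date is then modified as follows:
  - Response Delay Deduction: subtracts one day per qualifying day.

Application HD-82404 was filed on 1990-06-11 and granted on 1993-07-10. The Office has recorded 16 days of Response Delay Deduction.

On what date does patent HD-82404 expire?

June 24, 2010

(a) grant + 17 years → 10 July 2010.
(b) filing + 19 years → 11 June 2009.
Later of the two: 10 July 2010.
Response Delay Deduction: −16 days → 24 June 2010.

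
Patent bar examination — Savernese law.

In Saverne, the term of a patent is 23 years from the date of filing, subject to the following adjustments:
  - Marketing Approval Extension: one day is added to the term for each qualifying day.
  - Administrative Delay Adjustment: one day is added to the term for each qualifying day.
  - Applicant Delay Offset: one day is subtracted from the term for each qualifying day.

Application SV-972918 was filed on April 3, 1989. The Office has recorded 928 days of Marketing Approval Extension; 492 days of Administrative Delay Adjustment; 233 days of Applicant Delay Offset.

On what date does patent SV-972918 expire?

July 4, 2015

Base term: filing date + 23 years → 3 April 2012.
Marketing Approval Extension: +928 days → 18 October 2014.
Administrative Delay Adjustment: +492 days → 22 February 2016.
Applicant Delay Offset: −233 days → 4 July 2015.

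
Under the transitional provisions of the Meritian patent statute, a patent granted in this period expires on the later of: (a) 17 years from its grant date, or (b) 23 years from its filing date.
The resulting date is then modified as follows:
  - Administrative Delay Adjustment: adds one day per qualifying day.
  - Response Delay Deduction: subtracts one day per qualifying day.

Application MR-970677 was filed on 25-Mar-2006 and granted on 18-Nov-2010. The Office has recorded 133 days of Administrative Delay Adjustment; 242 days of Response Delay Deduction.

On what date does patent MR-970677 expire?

December 6, 2028

(a) grant + 17 years → 18 November 2027.
(b) filing + 23 years → 25 March 2029.
Later of the two: 25 March 2029.
Administrative Delay Adjustment: +133 days → 5 August 2029.
Response Delay Deduction: −242 days → 6 December 2028.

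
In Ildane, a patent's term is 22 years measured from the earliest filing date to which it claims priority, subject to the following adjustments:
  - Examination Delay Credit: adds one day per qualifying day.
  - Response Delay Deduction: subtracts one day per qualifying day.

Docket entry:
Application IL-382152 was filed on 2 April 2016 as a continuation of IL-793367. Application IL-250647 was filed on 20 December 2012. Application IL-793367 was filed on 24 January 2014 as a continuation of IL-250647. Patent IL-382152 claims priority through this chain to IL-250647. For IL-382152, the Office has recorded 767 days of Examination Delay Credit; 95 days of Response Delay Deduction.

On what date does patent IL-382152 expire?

2036-10-22

Earliest priority filing: 20 December 2012.
Base term: 20 December 2012 + 22 years → 20 December 2034.
Examination Delay Credit: +767 days → 25 January 2037.
Response Delay Deduction: −95 days → 22 October 2036.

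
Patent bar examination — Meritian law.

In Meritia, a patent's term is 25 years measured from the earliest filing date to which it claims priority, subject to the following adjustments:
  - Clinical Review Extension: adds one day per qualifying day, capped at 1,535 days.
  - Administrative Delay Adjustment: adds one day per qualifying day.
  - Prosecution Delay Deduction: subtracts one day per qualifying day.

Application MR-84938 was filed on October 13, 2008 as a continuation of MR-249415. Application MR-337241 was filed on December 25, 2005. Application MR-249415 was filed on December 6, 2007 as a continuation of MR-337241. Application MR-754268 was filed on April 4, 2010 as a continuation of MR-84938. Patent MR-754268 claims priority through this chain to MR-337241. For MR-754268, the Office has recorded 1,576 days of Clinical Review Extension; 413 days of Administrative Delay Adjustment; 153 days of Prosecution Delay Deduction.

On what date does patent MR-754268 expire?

Earliest priority filing: 25 December 2005.
Base term: 25 December 2005 + 25 years → 25 December 2030.
Clinical Review Extension: 1576 days claimed exceeds the 1535-day cap, so +1535 days → 9 March 2035.
Administrative Delay Adjustment: +413 days → 25 April 2036.
Prosecution Delay Deduction: −153 days → 24 November 2035.

2035-11-24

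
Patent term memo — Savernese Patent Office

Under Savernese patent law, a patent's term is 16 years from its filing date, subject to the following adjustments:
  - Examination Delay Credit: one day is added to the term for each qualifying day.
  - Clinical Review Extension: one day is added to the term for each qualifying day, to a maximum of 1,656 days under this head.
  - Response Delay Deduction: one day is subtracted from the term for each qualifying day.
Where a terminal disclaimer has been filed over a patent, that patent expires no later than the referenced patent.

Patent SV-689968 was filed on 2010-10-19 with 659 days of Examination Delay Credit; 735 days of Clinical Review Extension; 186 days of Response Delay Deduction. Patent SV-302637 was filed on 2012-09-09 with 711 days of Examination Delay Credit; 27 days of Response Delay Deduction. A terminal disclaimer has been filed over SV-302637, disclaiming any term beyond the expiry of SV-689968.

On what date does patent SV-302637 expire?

Natural term of SV-302637:
  Base: filing + 16 years → 9 September 2028.
  Examination Delay Credit: +711 days → 21 August 2030.
  Response Delay Deduction: −27 days → 25 July 2030.
Expiry of referenced patent SV-689968:
  Base: filing + 16 years → 19 October 2026.
  Examination Delay Credit: +659 days → 8 August 2028.
  Clinical Review Extension: 735 days (within the 1656-day cap) → +735 days → 13 August 2030.
  Response Delay Deduction: −186 days → 8 February 2030.
Terminal disclaimer: SV-302637 expires on the earlier of 25 July 2030 and 8 February 2030.

February 8, 2030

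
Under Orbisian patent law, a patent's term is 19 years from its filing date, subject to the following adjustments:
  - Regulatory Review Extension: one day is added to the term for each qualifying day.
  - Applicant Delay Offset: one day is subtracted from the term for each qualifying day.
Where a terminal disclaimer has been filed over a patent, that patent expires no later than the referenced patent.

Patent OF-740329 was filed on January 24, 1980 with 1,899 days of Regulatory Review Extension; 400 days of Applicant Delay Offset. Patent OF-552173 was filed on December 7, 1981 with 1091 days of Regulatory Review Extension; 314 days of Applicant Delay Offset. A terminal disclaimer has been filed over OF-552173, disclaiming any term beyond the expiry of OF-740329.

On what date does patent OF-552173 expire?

Natural term of OF-552173:
  Base: filing + 19 years → 7 December 2000.
  Regulatory Review Extension: +1091 days → 3 December 2003.
  Applicant Delay Offset: −314 days → 23 January 2003.
Expiry of referenced patent OF-740329:
  Base: filing + 19 years → 24 January 1999.
  Regulatory Review Extension: +1899 days → 6 April 2004.
  Applicant Delay Offset: −400 days → 3 March 2003.
Terminal disclaimer: OF-552173 expires on the earlier of 23 January 2003 and 3 March 2003.

January 23, 2003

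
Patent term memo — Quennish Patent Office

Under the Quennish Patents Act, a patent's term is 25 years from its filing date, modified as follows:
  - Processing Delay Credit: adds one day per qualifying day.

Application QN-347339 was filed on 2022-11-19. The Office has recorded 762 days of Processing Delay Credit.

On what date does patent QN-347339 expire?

Base term: filing date + 25 years → 19 November 2047.
Processing Delay Credit: +762 days → 20 December 2049.

2049-12-20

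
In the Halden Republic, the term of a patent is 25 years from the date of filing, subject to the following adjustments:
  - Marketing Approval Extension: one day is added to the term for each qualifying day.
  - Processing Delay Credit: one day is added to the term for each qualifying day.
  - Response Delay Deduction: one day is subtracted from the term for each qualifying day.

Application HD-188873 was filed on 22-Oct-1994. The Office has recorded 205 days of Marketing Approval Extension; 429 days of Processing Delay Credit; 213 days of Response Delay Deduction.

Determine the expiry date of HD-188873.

Base term: filing date + 25 years → 22 October 2019.
Marketing Approval Extension: +205 days → 14 May 2020.
Processing Delay Credit: +429 days → 17 July 2021.
Response Delay Deduction: −213 days → 16 December 2020.

December 16, 2020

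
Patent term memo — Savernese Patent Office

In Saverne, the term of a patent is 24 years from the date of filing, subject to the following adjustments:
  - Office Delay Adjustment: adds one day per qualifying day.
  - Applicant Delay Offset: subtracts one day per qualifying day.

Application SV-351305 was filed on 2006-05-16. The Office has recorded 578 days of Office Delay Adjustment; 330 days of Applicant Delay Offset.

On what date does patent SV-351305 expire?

January 19, 2031

Base term: filing date + 24 years → 16 May 2030.
Office Delay Adjustment: +578 days → 15 December 2031.
Applicant Delay Offset: −330 days → 19 January 2031.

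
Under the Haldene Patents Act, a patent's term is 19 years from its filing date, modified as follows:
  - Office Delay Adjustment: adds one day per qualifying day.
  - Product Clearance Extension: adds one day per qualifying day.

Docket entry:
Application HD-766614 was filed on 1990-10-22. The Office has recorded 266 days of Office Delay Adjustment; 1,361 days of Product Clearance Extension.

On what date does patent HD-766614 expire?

2014-04-06

Base term: filing date + 19 years → 22 October 2009.
Office Delay Adjustment: +266 days → 15 July 2010.
Product Clearance Extension: +1361 days → 6 April 2014.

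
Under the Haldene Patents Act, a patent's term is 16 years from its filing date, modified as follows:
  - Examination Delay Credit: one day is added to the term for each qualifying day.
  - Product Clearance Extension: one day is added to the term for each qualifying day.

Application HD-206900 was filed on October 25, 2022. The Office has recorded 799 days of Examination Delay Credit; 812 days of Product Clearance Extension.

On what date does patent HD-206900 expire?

Base term: filing date + 16 years → 25 October 2038.
Examination Delay Credit: +799 days → 1 January 2041.
Product Clearance Extension: +812 days → 24 March 2043.

2043-03-24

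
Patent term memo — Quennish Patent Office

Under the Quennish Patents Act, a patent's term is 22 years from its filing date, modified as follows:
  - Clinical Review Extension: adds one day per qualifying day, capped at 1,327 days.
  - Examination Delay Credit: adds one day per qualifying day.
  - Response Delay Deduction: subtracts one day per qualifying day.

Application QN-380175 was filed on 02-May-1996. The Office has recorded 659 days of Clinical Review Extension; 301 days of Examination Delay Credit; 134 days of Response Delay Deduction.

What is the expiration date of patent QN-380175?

August 5, 2020

Base term: filing date + 22 years → 2 May 2018.
Clinical Review Extension: 659 days (within the 1327-day cap) → +659 days → 20 February 2020.
Examination Delay Credit: +301 days → 17 December 2020.
Response Delay Deduction: −134 days → 5 August 2020.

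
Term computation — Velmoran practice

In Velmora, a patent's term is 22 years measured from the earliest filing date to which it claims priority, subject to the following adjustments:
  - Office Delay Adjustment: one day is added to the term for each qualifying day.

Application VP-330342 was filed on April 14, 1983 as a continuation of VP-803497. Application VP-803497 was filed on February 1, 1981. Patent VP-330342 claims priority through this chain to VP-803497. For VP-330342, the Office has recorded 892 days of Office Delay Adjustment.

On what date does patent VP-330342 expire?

July 12, 2005

Earliest priority filing: 1 February 1981.
Base term: 1 February 1981 + 22 years → 1 February 2003.
Office Delay Adjustment: +892 days → 12 July 2005.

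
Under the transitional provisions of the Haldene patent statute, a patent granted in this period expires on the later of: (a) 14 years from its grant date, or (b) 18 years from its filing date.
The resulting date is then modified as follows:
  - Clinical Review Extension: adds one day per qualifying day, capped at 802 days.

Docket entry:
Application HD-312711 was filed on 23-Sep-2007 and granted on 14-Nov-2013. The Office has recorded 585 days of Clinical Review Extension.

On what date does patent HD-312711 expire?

(a) grant + 14 years → 14 November 2027.
(b) filing + 18 years → 23 September 2025.
Later of the two: 14 November 2027.
Clinical Review Extension: 585 days (within the 802-day cap) → +585 days → 21 June 2029.

2029-06-21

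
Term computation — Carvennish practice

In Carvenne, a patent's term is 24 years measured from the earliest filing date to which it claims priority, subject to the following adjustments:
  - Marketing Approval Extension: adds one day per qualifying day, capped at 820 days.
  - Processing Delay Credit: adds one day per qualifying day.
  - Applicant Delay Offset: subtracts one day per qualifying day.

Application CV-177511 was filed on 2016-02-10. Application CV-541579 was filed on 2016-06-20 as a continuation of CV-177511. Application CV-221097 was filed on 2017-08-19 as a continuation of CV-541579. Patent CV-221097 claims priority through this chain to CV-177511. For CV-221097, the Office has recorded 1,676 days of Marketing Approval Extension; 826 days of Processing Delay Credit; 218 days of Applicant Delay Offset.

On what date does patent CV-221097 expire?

Earliest priority filing: 10 February 2016.
Base term: 10 February 2016 + 24 years → 10 February 2040.
Marketing Approval Extension: 1676 days claimed exceeds the 820-day cap, so +820 days → 10 May 2042.
Processing Delay Credit: +826 days → 13 August 2044.
Applicant Delay Offset: −218 days → 8 January 2044.

January 8, 2044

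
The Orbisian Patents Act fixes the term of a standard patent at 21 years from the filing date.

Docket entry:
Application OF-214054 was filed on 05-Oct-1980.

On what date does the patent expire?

2001-10-05

Filing date + 21 years → 5 October 2001.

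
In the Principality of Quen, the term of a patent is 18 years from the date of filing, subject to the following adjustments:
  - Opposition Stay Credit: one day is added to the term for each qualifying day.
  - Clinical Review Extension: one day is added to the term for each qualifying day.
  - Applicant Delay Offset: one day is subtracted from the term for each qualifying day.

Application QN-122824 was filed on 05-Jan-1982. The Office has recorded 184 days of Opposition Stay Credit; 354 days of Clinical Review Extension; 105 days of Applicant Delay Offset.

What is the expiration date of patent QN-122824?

Base term: filing date + 18 years → 5 January 2000.
Opposition Stay Credit: +184 days → 7 July 2000.
Clinical Review Extension: +354 days → 26 June 2001.
Applicant Delay Offset: −105 days → 13 March 2001.

March 13, 2001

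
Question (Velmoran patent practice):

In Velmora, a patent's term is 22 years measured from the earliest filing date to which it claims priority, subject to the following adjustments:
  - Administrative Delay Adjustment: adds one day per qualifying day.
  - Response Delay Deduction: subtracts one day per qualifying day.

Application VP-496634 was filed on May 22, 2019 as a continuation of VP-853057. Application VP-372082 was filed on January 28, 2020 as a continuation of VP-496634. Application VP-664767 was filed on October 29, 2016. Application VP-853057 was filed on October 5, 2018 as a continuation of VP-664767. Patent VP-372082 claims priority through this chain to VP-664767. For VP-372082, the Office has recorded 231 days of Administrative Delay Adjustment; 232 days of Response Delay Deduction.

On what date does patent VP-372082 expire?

2038-10-28

Earliest priority filing: 29 October 2016.
Base term: 29 October 2016 + 22 years → 29 October 2038.
Administrative Delay Adjustment: +231 days → 17 June 2039.
Response Delay Deduction: −232 days → 28 October 2038.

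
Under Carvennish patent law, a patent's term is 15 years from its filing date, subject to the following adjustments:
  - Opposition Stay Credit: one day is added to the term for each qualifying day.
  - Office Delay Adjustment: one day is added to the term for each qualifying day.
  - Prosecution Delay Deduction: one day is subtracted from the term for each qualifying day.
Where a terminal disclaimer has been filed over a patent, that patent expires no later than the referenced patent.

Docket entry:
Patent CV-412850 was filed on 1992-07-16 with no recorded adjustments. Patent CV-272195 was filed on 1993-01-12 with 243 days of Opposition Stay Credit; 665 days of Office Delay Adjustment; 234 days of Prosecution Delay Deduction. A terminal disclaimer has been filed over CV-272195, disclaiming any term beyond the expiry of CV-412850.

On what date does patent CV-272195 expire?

2007-07-16

Natural term of CV-272195:
  Base: filing + 15 years → 12 January 2008.
  Opposition Stay Credit: +243 days → 11 September 2008.
  Office Delay Adjustment: +665 days → 8 July 2010.
  Prosecution Delay Deduction: −234 days → 16 November 2009.
Expiry of referenced patent CV-412850:
  Base: filing + 15 years → 16 July 2007.
Terminal disclaimer: CV-272195 expires on the earlier of 16 November 2009 and 16 July 2007.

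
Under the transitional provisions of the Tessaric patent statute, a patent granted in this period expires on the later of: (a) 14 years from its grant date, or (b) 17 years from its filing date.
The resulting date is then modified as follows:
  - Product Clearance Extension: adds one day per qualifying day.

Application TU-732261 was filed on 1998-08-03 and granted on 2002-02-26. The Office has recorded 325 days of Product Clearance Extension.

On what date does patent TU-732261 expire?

(a) grant + 14 years → 26 February 2016.
(b) filing + 17 years → 3 August 2015.
Later of the two: 26 February 2016.
Product Clearance Extension: +325 days → 16 January 2017.

January 16, 2017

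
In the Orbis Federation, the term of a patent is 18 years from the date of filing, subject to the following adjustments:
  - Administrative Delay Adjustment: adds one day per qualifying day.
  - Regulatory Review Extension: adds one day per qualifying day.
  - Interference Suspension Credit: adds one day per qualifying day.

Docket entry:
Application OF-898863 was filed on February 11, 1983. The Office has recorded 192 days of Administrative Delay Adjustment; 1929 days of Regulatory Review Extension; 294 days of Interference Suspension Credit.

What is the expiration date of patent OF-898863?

Base term: filing date + 18 years → 11 February 2001.
Administrative Delay Adjustment: +192 days → 22 August 2001.
Regulatory Review Extension: +1929 days → 3 December 2006.
Interference Suspension Credit: +294 days → 23 September 2007.

2007-09-23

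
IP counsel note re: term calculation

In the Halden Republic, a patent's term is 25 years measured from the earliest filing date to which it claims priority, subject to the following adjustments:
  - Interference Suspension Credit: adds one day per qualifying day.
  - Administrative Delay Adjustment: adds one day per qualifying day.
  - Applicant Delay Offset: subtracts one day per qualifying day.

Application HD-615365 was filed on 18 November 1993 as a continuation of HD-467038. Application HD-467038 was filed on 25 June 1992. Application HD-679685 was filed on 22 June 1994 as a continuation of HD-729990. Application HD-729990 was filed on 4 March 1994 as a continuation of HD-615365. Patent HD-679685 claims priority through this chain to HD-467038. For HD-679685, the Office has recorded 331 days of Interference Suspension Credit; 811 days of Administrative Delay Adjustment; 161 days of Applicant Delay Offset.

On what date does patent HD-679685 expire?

Earliest priority filing: 25 June 1992.
Base term: 25 June 1992 + 25 years → 25 June 2017.
Interference Suspension Credit: +331 days → 22 May 2018.
Administrative Delay Adjustment: +811 days → 10 August 2020.
Applicant Delay Offset: −161 days → 2 March 2020.

March 2, 2020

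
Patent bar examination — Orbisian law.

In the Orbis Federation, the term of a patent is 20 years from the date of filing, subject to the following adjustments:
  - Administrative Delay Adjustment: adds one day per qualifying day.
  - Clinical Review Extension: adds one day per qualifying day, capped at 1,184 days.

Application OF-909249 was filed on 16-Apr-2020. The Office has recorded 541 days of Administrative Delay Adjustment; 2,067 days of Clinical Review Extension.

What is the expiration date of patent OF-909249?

2045-01-05

Base term: filing date + 20 years → 16 April 2040.
Administrative Delay Adjustment: +541 days → 9 October 2041.
Clinical Review Extension: 2067 days claimed exceeds the 1184-day cap, so +1184 days → 5 January 2045.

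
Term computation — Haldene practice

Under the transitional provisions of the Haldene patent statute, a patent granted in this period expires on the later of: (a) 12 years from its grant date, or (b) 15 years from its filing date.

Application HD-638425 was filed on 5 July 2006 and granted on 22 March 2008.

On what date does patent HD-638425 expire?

2021-07-05

(a) grant + 12 years → 22 March 2020.
(b) filing + 15 years → 5 July 2021.
Later of the two: 5 July 2021.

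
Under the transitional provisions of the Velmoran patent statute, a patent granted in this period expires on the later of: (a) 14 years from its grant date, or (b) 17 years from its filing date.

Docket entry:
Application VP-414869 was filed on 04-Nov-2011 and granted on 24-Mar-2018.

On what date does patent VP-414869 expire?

2032-03-24

(a) grant + 14 years → 24 March 2032.
(b) filing + 17 years → 4 November 2028.
Later of the two: 24 March 2032.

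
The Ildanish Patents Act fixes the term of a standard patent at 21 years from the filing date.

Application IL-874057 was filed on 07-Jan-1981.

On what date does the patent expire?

Filing date + 21 years → 7 January 2002.

2002-01-07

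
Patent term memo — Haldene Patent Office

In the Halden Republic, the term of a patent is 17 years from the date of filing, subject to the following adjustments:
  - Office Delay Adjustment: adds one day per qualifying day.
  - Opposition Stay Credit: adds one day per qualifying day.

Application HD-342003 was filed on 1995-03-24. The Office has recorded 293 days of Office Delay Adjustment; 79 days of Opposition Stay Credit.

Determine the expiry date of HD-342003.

Base term: filing date + 17 years → 24 March 2012.
Office Delay Adjustment: +293 days → 11 January 2013.
Opposition Stay Credit: +79 days → 31 March 2013.

2013-03-31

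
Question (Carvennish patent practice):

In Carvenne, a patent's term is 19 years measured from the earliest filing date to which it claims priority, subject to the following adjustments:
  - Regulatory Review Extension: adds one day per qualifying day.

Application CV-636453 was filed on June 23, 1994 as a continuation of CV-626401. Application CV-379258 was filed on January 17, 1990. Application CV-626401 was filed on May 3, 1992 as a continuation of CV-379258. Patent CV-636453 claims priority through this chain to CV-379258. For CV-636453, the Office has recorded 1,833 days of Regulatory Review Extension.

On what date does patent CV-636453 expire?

Earliest priority filing: 17 January 1990.
Base term: 17 January 1990 + 19 years → 17 January 2009.
Regulatory Review Extension: +1833 days → 24 January 2014.

2014-01-24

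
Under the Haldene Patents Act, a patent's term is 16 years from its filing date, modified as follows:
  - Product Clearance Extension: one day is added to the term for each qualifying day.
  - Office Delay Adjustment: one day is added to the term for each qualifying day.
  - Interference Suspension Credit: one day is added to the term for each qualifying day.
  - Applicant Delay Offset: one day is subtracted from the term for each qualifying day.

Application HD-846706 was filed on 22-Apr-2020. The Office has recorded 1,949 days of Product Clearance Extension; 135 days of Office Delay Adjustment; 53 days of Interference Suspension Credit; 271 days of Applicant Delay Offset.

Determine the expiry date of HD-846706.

Base term: filing date + 16 years → 22 April 2036.
Product Clearance Extension: +1949 days → 23 August 2041.
Office Delay Adjustment: +135 days → 5 January 2042.
Interference Suspension Credit: +53 days → 27 February 2042.
Applicant Delay Offset: −271 days → 1 June 2041.

2041-06-01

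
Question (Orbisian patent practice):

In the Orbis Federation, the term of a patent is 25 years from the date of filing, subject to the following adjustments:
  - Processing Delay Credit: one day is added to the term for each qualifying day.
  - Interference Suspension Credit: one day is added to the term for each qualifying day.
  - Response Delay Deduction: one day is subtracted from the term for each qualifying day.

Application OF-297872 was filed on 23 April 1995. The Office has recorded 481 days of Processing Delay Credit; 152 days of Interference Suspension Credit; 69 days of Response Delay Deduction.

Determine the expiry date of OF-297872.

Base term: filing date + 25 years → 23 April 2020.
Processing Delay Credit: +481 days → 17 August 2021.
Interference Suspension Credit: +152 days → 16 January 2022.
Response Delay Deduction: −69 days → 8 November 2021.

2021-11-08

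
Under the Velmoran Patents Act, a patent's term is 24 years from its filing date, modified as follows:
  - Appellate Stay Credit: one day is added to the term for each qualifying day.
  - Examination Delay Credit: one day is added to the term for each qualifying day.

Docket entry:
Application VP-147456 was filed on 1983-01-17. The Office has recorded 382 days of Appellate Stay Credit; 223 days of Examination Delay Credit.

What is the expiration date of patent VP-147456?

Base term: filing date + 24 years → 17 January 2007.
Appellate Stay Credit: +382 days → 3 February 2008.
Examination Delay Credit: +223 days → 13 September 2008.

2008-09-13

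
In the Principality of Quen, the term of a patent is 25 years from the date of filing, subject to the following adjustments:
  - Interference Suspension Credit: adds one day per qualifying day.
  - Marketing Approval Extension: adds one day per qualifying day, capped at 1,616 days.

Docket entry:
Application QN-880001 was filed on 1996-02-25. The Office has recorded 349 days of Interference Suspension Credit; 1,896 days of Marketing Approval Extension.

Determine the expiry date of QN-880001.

July 14, 2026

Base term: filing date + 25 years → 25 February 2021.
Interference Suspension Credit: +349 days → 9 February 2022.
Marketing Approval Extension: 1896 days claimed exceeds the 1616-day cap, so +1616 days → 14 July 2026.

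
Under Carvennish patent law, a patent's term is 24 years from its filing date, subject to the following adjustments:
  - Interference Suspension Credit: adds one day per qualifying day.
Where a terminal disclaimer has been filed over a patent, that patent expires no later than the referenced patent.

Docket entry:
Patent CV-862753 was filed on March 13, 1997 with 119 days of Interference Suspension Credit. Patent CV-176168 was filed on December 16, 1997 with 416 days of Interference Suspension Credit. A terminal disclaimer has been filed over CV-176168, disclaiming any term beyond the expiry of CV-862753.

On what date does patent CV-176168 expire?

July 10, 2021

Natural term of CV-176168:
  Base: filing + 24 years → 16 December 2021.
  Interference Suspension Credit: +416 days → 5 February 2023.
Expiry of referenced patent CV-862753:
  Base: filing + 24 years → 13 March 2021.
  Interference Suspension Credit: +119 days → 10 July 2021.
Terminal disclaimer: CV-176168 expires on the earlier of 5 February 2023 and 10 July 2021.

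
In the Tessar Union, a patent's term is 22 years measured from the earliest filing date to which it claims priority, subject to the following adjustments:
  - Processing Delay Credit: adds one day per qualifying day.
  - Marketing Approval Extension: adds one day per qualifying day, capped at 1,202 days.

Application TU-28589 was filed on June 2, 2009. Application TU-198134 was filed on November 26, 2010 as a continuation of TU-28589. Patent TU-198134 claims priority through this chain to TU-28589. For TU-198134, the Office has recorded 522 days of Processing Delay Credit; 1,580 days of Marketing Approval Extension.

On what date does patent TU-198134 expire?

Earliest priority filing: 2 June 2009.
Base term: 2 June 2009 + 22 years → 2 June 2031.
Processing Delay Credit: +522 days → 5 November 2032.
Marketing Approval Extension: 1580 days claimed exceeds the 1202-day cap, so +1202 days → 20 February 2036.

2036-02-20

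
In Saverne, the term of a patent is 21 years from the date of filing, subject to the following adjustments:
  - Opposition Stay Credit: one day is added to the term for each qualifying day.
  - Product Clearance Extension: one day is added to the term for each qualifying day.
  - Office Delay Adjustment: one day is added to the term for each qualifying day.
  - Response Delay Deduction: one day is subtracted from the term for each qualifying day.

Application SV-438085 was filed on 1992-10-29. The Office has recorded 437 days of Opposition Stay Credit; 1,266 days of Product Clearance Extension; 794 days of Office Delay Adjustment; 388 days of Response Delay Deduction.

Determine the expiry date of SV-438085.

2019-08-08

Base term: filing date + 21 years → 29 October 2013.
Opposition Stay Credit: +437 days → 9 January 2015.
Product Clearance Extension: +1266 days → 28 June 2018.
Office Delay Adjustment: +794 days → 30 August 2020.
Response Delay Deduction: −388 days → 8 August 2019.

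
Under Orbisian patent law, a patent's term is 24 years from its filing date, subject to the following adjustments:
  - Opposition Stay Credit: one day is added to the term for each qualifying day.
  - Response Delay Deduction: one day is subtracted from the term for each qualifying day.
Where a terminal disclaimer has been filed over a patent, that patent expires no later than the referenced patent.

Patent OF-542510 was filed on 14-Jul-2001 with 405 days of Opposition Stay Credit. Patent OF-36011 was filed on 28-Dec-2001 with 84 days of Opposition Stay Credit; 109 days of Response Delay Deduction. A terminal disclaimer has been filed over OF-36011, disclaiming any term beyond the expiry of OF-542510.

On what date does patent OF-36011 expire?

Natural term of OF-36011:
  Base: filing + 24 years → 28 December 2025.
  Opposition Stay Credit: +84 days → 22 March 2026.
  Response Delay Deduction: −109 days → 3 December 2025.
Expiry of referenced patent OF-542510:
  Base: filing + 24 years → 14 July 2025.
  Opposition Stay Credit: +405 days → 23 August 2026.
Terminal disclaimer: OF-36011 expires on the earlier of 3 December 2025 and 23 August 2026.

December 3, 2025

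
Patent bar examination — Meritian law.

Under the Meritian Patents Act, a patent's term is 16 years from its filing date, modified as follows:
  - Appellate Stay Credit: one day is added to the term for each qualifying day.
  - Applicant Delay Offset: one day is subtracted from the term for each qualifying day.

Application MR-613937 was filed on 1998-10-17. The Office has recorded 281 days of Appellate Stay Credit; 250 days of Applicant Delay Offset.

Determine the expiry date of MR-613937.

Base term: filing date + 16 years → 17 October 2014.
Appellate Stay Credit: +281 days → 25 July 2015.
Applicant Delay Offset: −250 days → 17 November 2014.

November 17, 2014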